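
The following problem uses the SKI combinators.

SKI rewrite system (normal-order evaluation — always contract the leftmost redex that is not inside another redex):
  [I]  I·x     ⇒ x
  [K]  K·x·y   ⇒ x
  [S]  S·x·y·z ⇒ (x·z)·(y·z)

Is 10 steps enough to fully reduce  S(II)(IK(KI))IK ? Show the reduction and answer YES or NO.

Answer: YES — reaches normal form I in 7 ≤ 10 steps

Reduction:
  start: S(II)(IK(KI))IK
  →1  III(IK(KI)I)K
  →2  II(IK(KI)I)K
  →3  I(IK(KI)I)K
  →4  IK(KI)IK
  →5  K(KI)IK
  →6  KIK
  →7  I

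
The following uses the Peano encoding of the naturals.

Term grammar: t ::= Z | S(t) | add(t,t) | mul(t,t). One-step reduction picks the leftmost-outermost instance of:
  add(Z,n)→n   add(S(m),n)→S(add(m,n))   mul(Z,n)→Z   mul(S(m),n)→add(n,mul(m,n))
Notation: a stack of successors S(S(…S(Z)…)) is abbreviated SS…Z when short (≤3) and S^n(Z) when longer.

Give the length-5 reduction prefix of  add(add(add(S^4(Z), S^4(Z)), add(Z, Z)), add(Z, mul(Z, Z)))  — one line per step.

Answer: after 5 steps: S(add(S(add(add(SSZ, S^4(Z)), add(Z, Z))), add(Z, mul(Z, Z))))

Working:
  start: add(add(add(S^4(Z), S^4(Z)), add(Z, Z)), add(Z, mul(Z, Z)))
  [1] add(add(S(add(SSSZ, S^4(Z))), add(Z, Z)), add(Z, mul(Z, Z)))
  [2] add(S(add(add(SSSZ, S^4(Z)), add(Z, Z))), add(Z, mul(Z, Z)))
  [3] S(add(add(add(SSSZ, S^4(Z)), add(Z, Z)), add(Z, mul(Z, Z))))
  [4] S(add(add(S(add(SSZ, S^4(Z))), add(Z, Z)), add(Z, mul(Z, Z))))
  [5] S(add(S(add(add(SSZ, S^4(Z)), add(Z, Z))), add(Z, mul(Z, Z))))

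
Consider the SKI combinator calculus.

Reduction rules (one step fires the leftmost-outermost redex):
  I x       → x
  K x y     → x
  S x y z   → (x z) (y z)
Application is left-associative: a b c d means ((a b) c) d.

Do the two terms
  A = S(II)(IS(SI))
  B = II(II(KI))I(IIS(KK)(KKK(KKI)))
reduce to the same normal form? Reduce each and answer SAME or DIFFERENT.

Term A:
  start: S(II)(IS(SI))
  step 1: SI(IS(SI))
  step 2: SI(S(SI))

Term B:
  start: II(II(KI))I(IIS(KK)(KKK(KKI)))
  step 1: I(II(KI))I(IIS(KK)(KKK(KKI)))
  step 2: II(KI)I(IIS(KK)(KKK(KKI)))
  step 3: I(KI)I(IIS(KK)(KKK(KKI)))
  step 4: KII(IIS(KK)(KKK(KKI)))
  step 5: I(IIS(KK)(KKK(KKI)))
  step 6: IIS(KK)(KKK(KKI))
  step 7: IS(KK)(KKK(KKI))
  step 8: S(KK)(KKK(KKI))
  step 9: S(KK)(K(KKI))
  step 10: S(KK)(KK)

Answer: DIFFERENT — A ⇓ SI(S(SI)), B ⇓ S(KK)(KK)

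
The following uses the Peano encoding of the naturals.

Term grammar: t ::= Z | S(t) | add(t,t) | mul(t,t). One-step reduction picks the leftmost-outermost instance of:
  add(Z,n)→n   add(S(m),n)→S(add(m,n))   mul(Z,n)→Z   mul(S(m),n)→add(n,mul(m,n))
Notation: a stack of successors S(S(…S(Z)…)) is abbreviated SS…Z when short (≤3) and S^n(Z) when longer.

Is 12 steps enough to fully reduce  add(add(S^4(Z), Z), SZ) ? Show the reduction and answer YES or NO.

Answer: YES — reaches normal form S^5(Z) in 10 ≤ 12 steps

Working:
  start: add(add(S^4(Z), Z), SZ)
  step 1: add(S(add(SSSZ, Z)), SZ)
  step 2: S(add(add(SSSZ, Z), SZ))
  step 3: S(add(S(add(SSZ, Z)), SZ))
  step 4: S(S(add(add(SSZ, Z), SZ)))
  step 5: S(S(add(S(add(SZ, Z)), SZ)))
  step 6: S(S(S(add(add(SZ, Z), SZ))))
  step 7: S(S(S(add(S(add(Z, Z)), SZ))))
  step 8: S(S(S(S(add(add(Z, Z), SZ)))))
  step 9: S(S(S(S(add(Z, SZ)))))
  step 10: S^5(Z)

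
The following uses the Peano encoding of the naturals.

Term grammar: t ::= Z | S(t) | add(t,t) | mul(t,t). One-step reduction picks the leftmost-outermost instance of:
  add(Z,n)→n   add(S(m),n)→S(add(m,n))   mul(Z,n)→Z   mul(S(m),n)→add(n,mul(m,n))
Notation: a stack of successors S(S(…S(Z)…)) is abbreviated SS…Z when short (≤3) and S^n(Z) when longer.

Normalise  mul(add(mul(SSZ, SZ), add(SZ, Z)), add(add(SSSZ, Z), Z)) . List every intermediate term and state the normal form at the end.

Answer: normal form = S^9(Z)  (in 52 steps)

Working:
  start: mul(add(mul(SSZ, SZ), add(SZ, Z)), add(add(SSSZ, Z), Z))
  [1] mul(add(add(SZ, mul(SZ, SZ)), add(SZ, Z)), add(add(SSSZ, Z), Z))
  [2] mul(add(S(add(Z, mul(SZ, SZ))), add(SZ, Z)), add(add(SSSZ, Z), Z))
  [3] mul(S(add(add(Z, mul(SZ, SZ)), add(SZ, Z))), add(add(SSSZ, Z), Z))
  [4] add(add(add(SSSZ, Z), Z), mul(add(add(Z, mul(SZ, SZ)), add(SZ, Z)), add(add(SSSZ, Z), Z)))
  [5] add(add(S(add(SSZ, Z)), Z), mul(add(add(Z, mul(SZ, SZ)), add(SZ, Z)), add(add(SSSZ, Z), Z)))
  [6] add(S(add(add(SSZ, Z), Z)), mul(add(add(Z, mul(SZ, SZ)), add(SZ, Z)), add(add(SSSZ, Z), Z)))
  [7] S(add(add(add(SSZ, Z), Z), mul(add(add(Z, mul(SZ, SZ)), add(SZ, Z)), add(add(SSSZ, Z), Z))))
  [8] S(add(add(S(add(SZ, Z)), Z), mul(add(add(Z, mul(SZ, SZ)), add(SZ, Z)), add(add(SSSZ, Z), Z))))
  [9] S(add(S(add(add(SZ, Z), Z)), mul(add(add(Z, mul(SZ, SZ)), add(SZ, Z)), add(add(SSSZ, Z), Z))))
  [10] S(S(add(add(add(SZ, Z), Z), mul(add(add(Z, mul(SZ, SZ)), add(SZ, Z)), add(add(SSSZ, Z), Z)))))
  [11] S(S(add(add(S(add(Z, Z)), Z), mul(add(add(Z, mul(SZ, SZ)), add(SZ, Z)), add(add(SSSZ, Z), Z)))))
  [12] S(S(add(S(add(add(Z, Z), Z)), mul(add(add(Z, mul(SZ, SZ)), add(SZ, Z)), add(add(SSSZ, Z), Z)))))
  [13] S(S(S(add(add(add(Z, Z), Z), mul(add(add(Z, mul(SZ, SZ)), add(SZ, Z)), add(add(SSSZ, Z), Z))))))
  [14] S(S(S(add(add(Z, Z), mul(add(add(Z, mul(SZ, SZ)), add(SZ, Z)), add(add(SSSZ, Z), Z))))))
  [15] S(S(S(add(Z, mul(add(add(Z, mul(SZ, SZ)), add(SZ, Z)), add(add(SSSZ, Z), Z))))))
  [16] S(S(S(mul(add(add(Z, mul(SZ, SZ)), add(SZ, Z)), add(add(SSSZ, Z), Z)))))
  [17] S(S(S(mul(add(mul(SZ, SZ), add(SZ, Z)), add(add(SSSZ, Z), Z)))))
  [18] S(S(S(mul(add(add(SZ, mul(Z, SZ)), add(SZ, Z)), add(add(SSSZ, Z), Z)))))
  [19] S(S(S(mul(add(S(add(Z, mul(Z, SZ))), add(SZ, Z)), add(add(SSSZ, Z), Z)))))
  [20] S(S(S(mul(S(add(add(Z, mul(Z, SZ)), add(SZ, Z))), add(add(SSSZ, Z), Z)))))
  [21] S(S(S(add(add(add(SSSZ, Z), Z), mul(add(add(Z, mul(Z, SZ)), add(SZ, Z)), add(add(SSSZ, Z), Z))))))
  [22] S(S(S(add(add(S(add(SSZ, Z)), Z), mul(add(add(Z, mul(Z, SZ)), add(SZ, Z)), add(add(SSSZ, Z), Z))))))
  [23] S(S(S(add(S(add(add(SSZ, Z), Z)), mul(add(add(Z, mul(Z, SZ)), add(SZ, Z)), add(add(SSSZ, Z), Z))))))
  [24] S(S(S(S(add(add(add(SSZ, Z), Z), mul(add(add(Z, mul(Z, SZ)), add(SZ, Z)), add(add(SSSZ, Z), Z)))))))
  [25] S(S(S(S(add(add(S(add(SZ, Z)), Z), mul(add(add(Z, mul(Z, SZ)), add(SZ, Z)), add(add(SSSZ, Z), Z)))))))
  [26] S(S(S(S(add(S(add(add(SZ, Z), Z)), mul(add(add(Z, mul(Z, SZ)), add(SZ, Z)), add(add(SSSZ, Z), Z)))))))
  [27] S(S(S(S(S(add(add(add(SZ, Z), Z), mul(add(add(Z, mul(Z, SZ)), add(SZ, Z)), add(add(SSSZ, Z), Z))))))))
  [28] S(S(S(S(S(add(add(S(add(Z, Z)), Z), mul(add(add(Z, mul(Z, SZ)), add(SZ, Z)), add(add(SSSZ, Z), Z))))))))
  [29] S(S(S(S(S(add(S(add(add(Z, Z), Z)), mul(add(add(Z, mul(Z, SZ)), add(SZ, Z)), add(add(SSSZ, Z), Z))))))))
  [30] S(S(S(S(S(S(add(add(add(Z, Z), Z), mul(add(add(Z, mul(Z, SZ)), add(SZ, Z)), add(add(SSSZ, Z), Z)))))))))
  [31] S(S(S(S(S(S(add(add(Z, Z), mul(add(add(Z, mul(Z, SZ)), add(SZ, Z)), add(add(SSSZ, Z), Z)))))))))
  [32] S(S(S(S(S(S(add(Z, mul(add(add(Z, mul(Z, SZ)), add(SZ, Z)), add(add(SSSZ, Z), Z)))))))))
  [33] S(S(S(S(S(S(mul(add(add(Z, mul(Z, SZ)), add(SZ, Z)), add(add(SSSZ, Z), Z))))))))
  [34] S(S(S(S(S(S(mul(add(mul(Z, SZ), add(SZ, Z)), add(add(SSSZ, Z), Z))))))))
  [35] S(S(S(S(S(S(mul(add(Z, add(SZ, Z)), add(add(SSSZ, Z), Z))))))))
  [36] S(S(S(S(S(S(mul(add(SZ, Z), add(add(SSSZ, Z), Z))))))))
  [37] S(S(S(S(S(S(mul(S(add(Z, Z)), add(add(SSSZ, Z), Z))))))))
  [38] S(S(S(S(S(S(add(add(add(SSSZ, Z), Z), mul(add(Z, Z), add(add(SSSZ, Z), Z)))))))))
  [39] S(S(S(S(S(S(add(add(S(add(SSZ, Z)), Z), mul(add(Z, Z), add(add(SSSZ, Z), Z)))))))))
  [40] S(S(S(S(S(S(add(S(add(add(SSZ, Z), Z)), mul(add(Z, Z), add(add(SSSZ, Z), Z)))))))))
  [41] S(S(S(S(S(S(S(add(add(add(SSZ, Z), Z), mul(add(Z, Z), add(add(SSSZ, Z), Z))))))))))
  [42] S(S(S(S(S(S(S(add(add(S(add(SZ, Z)), Z), mul(add(Z, Z), add(add(SSSZ, Z), Z))))))))))
  [43] S(S(S(S(S(S(S(add(S(add(add(SZ, Z), Z)), mul(add(Z, Z), add(add(SSSZ, Z), Z))))))))))
  [44] S(S(S(S(S(S(S(S(add(add(add(SZ, Z), Z), mul(add(Z, Z), add(add(SSSZ, Z), Z)))))))))))
  [45] S(S(S(S(S(S(S(S(add(add(S(add(Z, Z)), Z), mul(add(Z, Z), add(add(SSSZ, Z), Z)))))))))))
  [46] S(S(S(S(S(S(S(S(add(S(add(add(Z, Z), Z)), mul(add(Z, Z), add(add(SSSZ, Z), Z)))))))))))
  [47] S(S(S(S(S(S(S(S(S(add(add(add(Z, Z), Z), mul(add(Z, Z), add(add(SSSZ, Z), Z))))))))))))
  [48] S(S(S(S(S(S(S(S(S(add(add(Z, Z), mul(add(Z, Z), add(add(SSSZ, Z), Z))))))))))))
  [49] S(S(S(S(S(S(S(S(S(add(Z, mul(add(Z, Z), add(add(SSSZ, Z), Z))))))))))))
  [50] S(S(S(S(S(S(S(S(S(mul(add(Z, Z), add(add(SSSZ, Z), Z)))))))))))
  [51] S(S(S(S(S(S(S(S(S(mul(Z, add(add(SSSZ, Z), Z)))))))))))
  [52] S^9(Z)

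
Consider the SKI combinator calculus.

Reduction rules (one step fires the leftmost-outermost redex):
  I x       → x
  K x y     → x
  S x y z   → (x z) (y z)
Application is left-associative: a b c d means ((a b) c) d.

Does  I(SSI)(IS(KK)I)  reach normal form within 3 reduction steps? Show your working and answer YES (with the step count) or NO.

  start: I(SSI)(IS(KK)I)
  [1] SSI(IS(KK)I)
  [2] S(IS(KK)I)(I(IS(KK)I))
  [3] S(S(KK)I)(I(IS(KK)I))

Answer: NO — after 3 steps the term is S(S(KK)I)(I(IS(KK)I)), not yet normal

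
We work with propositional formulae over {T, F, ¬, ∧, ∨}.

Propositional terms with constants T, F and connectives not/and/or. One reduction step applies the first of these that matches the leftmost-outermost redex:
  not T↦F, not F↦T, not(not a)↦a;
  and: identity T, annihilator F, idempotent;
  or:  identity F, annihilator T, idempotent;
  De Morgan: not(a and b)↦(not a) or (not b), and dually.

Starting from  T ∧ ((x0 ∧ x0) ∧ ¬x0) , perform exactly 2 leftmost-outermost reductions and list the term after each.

Answer: after 2 steps: x0 ∧ ¬x0

Working:
  start: T ∧ ((x0 ∧ x0) ∧ ¬x0)
  step 1: (x0 ∧ x0) ∧ ¬x0
  step 2: x0 ∧ ¬x0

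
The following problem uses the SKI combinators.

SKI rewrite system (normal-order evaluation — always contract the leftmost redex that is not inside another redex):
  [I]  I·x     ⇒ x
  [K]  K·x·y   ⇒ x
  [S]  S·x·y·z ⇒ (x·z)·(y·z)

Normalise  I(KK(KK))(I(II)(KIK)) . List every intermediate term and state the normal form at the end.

  start: I(KK(KK))(I(II)(KIK))
  [1] KK(KK)(I(II)(KIK))
  [2] K(I(II)(KIK))
  [3] K(II(KIK))
  [4] K(I(KIK))
  [5] K(KIK)
  [6] KI

Answer: normal form = KI  (in 6 steps)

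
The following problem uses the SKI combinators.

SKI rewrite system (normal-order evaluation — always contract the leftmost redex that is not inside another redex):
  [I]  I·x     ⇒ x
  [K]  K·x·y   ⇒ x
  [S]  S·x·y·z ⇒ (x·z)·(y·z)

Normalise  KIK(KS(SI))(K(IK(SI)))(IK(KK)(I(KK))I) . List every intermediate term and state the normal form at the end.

Answer: normal form = S(K(K(SI)))K  (in 7 steps)

Reduction:
  start: KIK(KS(SI))(K(IK(SI)))(IK(KK)(I(KK))I)
  step 1: I(KS(SI))(K(IK(SI)))(IK(KK)(I(KK))I)
  step 2: KS(SI)(K(IK(SI)))(IK(KK)(I(KK))I)
  step 3: S(K(IK(SI)))(IK(KK)(I(KK))I)
  step 4: S(K(K(SI)))(IK(KK)(I(KK))I)
  step 5: S(K(K(SI)))(K(KK)(I(KK))I)
  step 6: S(K(K(SI)))(KKI)
  step 7: S(K(K(SI)))K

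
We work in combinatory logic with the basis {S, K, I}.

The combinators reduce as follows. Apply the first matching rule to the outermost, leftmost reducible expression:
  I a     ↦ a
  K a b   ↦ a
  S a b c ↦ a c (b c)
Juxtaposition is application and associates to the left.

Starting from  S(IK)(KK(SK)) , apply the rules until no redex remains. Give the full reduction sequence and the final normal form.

Answer: normal form = SKK  (in 2 steps)

Derivation:
  start: S(IK)(KK(SK))
  →1  SK(KK(SK))
  →2  SKK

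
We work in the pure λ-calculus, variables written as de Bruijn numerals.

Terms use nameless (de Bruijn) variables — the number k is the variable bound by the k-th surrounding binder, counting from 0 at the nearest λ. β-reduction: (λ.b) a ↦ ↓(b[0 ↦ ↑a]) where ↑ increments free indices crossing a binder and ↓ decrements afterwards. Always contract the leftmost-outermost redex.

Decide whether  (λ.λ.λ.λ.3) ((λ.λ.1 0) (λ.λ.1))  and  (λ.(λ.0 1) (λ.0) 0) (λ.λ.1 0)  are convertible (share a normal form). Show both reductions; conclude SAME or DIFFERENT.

Term A:
  start: (λ.λ.λ.λ.3) ((λ.λ.1 0) (λ.λ.1))
  [1] λ.λ.λ.(λ.λ.1 0) (λ.λ.1)
  [2] λ.λ.λ.λ.(λ.λ.1) 0
  [3] λ.λ.λ.λ.λ.1

Term B:
  start: (λ.(λ.0 1) (λ.0) 0) (λ.λ.1 0)
  [1] (λ.0 (λ.λ.1 0)) (λ.0) (λ.λ.1 0)
  [2] (λ.0) (λ.λ.1 0) (λ.λ.1 0)
  [3] (λ.λ.1 0) (λ.λ.1 0)
  [4] λ.(λ.λ.1 0) 0
  [5] λ.λ.1 0

Answer: DIFFERENT — A ⇓ λ.λ.λ.λ.λ.1, B ⇓ λ.λ.1 0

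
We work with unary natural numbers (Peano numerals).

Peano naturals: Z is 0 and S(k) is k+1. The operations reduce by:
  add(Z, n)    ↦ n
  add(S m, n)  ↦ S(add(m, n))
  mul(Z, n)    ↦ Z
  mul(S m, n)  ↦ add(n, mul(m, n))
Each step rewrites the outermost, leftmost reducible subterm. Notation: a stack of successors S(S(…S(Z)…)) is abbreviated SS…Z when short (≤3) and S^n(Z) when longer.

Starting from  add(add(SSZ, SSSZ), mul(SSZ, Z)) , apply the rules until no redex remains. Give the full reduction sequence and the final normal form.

Answer: normal form = S^5(Z)  (in 14 steps)

Working:
  start: add(add(SSZ, SSSZ), mul(SSZ, Z))
  [1] add(S(add(SZ, SSSZ)), mul(SSZ, Z))
  [2] S(add(add(SZ, SSSZ), mul(SSZ, Z)))
  [3] S(add(S(add(Z, SSSZ)), mul(SSZ, Z)))
  [4] S(S(add(add(Z, SSSZ), mul(SSZ, Z))))
  [5] S(S(add(SSSZ, mul(SSZ, Z))))
  [6] S(S(S(add(SSZ, mul(SSZ, Z)))))
  [7] S(S(S(S(add(SZ, mul(SSZ, Z))))))
  [8] S(S(S(S(S(add(Z, mul(SSZ, Z)))))))
  [9] S(S(S(S(S(mul(SSZ, Z))))))
  [10] S(S(S(S(S(add(Z, mul(SZ, Z)))))))
  [11] S(S(S(S(S(mul(SZ, Z))))))
  [12] S(S(S(S(S(add(Z, mul(Z, Z)))))))
  [13] S(S(S(S(S(mul(Z, Z))))))
  [14] S^5(Z)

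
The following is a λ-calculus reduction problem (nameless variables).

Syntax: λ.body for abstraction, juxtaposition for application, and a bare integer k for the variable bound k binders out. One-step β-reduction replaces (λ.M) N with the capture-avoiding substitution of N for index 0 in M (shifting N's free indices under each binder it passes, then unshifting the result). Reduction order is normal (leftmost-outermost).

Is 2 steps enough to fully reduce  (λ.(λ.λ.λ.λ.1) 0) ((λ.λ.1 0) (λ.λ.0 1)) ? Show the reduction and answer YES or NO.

Answer: YES — reaches normal form λ.λ.λ.1 in 2 ≤ 2 steps

Reduction:
  start: (λ.(λ.λ.λ.λ.1) 0) ((λ.λ.1 0) (λ.λ.0 1))
  step 1: (λ.λ.λ.λ.1) ((λ.λ.1 0) (λ.λ.0 1))
  step 2: λ.λ.λ.1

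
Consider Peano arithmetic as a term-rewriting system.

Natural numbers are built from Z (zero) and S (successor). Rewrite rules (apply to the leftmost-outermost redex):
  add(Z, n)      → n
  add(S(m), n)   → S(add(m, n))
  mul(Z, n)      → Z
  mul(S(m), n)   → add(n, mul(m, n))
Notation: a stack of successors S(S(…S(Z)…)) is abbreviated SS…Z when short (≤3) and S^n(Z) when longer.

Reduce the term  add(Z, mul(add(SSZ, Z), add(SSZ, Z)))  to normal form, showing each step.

Answer: normal form = S^4(Z)  (in 19 steps)

Reduction:
  start: add(Z, mul(add(SSZ, Z), add(SSZ, Z)))
  →1  mul(add(SSZ, Z), add(SSZ, Z))
  →2  mul(S(add(SZ, Z)), add(SSZ, Z))
  →3  add(add(SSZ, Z), mul(add(SZ, Z), add(SSZ, Z)))
  →4  add(S(add(SZ, Z)), mul(add(SZ, Z), add(SSZ, Z)))
  →5  S(add(add(SZ, Z), mul(add(SZ, Z), add(SSZ, Z))))
  →6  S(add(S(add(Z, Z)), mul(add(SZ, Z), add(SSZ, Z))))
  →7  S(S(add(add(Z, Z), mul(add(SZ, Z), add(SSZ, Z)))))
  →8  S(S(add(Z, mul(add(SZ, Z), add(SSZ, Z)))))
  →9  S(S(mul(add(SZ, Z), add(SSZ, Z))))
  →10  S(S(mul(S(add(Z, Z)), add(SSZ, Z))))
  →11  S(S(add(add(SSZ, Z), mul(add(Z, Z), add(SSZ, Z)))))
  →12  S(S(add(S(add(SZ, Z)), mul(add(Z, Z), add(SSZ, Z)))))
  →13  S(S(S(add(add(SZ, Z), mul(add(Z, Z), add(SSZ, Z))))))
  →14  S(S(S(add(S(add(Z, Z)), mul(add(Z, Z), add(SSZ, Z))))))
  →15  S(S(S(S(add(add(Z, Z), mul(add(Z, Z), add(SSZ, Z)))))))
  →16  S(S(S(S(add(Z, mul(add(Z, Z), add(SSZ, Z)))))))
  →17  S(S(S(S(mul(add(Z, Z), add(SSZ, Z))))))
  →18  S(S(S(S(mul(Z, add(SSZ, Z))))))
  →19  S^4(Z)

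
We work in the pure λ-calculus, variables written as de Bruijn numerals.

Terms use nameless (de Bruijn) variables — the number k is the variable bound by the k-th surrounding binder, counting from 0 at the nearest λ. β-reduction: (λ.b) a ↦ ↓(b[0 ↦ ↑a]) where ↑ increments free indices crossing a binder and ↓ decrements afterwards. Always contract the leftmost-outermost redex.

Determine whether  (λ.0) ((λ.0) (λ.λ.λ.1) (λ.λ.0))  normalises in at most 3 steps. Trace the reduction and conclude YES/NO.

Answer: YES — reaches normal form λ.λ.1 in 3 ≤ 3 steps

Derivation:
  start: (λ.0) ((λ.0) (λ.λ.λ.1) (λ.λ.0))
  step 1: (λ.0) (λ.λ.λ.1) (λ.λ.0)
  step 2: (λ.λ.λ.1) (λ.λ.0)
  step 3: λ.λ.1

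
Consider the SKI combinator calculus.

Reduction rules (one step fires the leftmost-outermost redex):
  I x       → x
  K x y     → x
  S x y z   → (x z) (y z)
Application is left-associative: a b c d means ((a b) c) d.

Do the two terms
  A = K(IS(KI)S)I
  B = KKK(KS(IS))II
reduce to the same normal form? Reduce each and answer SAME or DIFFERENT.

Term A:
  start: K(IS(KI)S)I
  →1  IS(KI)S
  →2  S(KI)S

Term B:
  start: KKK(KS(IS))II
  →1  K(KS(IS))II
  →2  KS(IS)I
  →3  SI

Answer: DIFFERENT — A ⇓ S(KI)S, B ⇓ SI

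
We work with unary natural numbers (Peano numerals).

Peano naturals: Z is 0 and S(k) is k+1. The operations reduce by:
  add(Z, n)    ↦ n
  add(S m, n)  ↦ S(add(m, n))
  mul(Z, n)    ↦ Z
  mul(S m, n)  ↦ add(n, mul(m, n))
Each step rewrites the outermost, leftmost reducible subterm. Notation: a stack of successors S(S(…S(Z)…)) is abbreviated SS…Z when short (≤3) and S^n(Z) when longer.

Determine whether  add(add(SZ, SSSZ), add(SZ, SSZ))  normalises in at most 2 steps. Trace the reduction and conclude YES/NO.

Answer: NO — after 2 steps the term is S(add(add(Z, SSSZ), add(SZ, SSZ))), not yet normal

Reduction:
  start: add(add(SZ, SSSZ), add(SZ, SSZ))
  →1  add(S(add(Z, SSSZ)), add(SZ, SSZ))
  →2  S(add(add(Z, SSSZ), add(SZ, SSZ)))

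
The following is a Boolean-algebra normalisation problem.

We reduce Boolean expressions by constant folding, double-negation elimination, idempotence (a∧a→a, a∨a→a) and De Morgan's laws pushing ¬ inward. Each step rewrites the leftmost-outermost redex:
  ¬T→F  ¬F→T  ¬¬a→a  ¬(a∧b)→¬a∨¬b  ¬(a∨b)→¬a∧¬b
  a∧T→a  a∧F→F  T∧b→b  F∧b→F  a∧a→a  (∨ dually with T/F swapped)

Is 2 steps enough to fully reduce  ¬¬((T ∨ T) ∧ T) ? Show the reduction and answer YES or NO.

Answer: NO — after 2 steps the term is T ∨ T, not yet normal

Reduction:
  start: ¬¬((T ∨ T) ∧ T)
  [1] (T ∨ T) ∧ T
  [2] T ∨ T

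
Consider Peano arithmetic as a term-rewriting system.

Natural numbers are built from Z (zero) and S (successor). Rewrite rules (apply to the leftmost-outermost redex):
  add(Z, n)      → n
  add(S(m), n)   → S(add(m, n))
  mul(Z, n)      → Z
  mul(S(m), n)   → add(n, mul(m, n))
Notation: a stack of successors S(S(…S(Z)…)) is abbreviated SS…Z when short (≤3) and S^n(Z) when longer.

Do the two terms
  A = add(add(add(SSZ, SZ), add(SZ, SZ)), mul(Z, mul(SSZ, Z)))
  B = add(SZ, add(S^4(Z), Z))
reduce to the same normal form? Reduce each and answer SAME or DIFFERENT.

Answer: SAME — A ⇓ S^5(Z), B ⇓ S^5(Z)

Working:
Term A:
  start: add(add(add(SSZ, SZ), add(SZ, SZ)), mul(Z, mul(SSZ, Z)))
  step 1: add(add(S(add(SZ, SZ)), add(SZ, SZ)), mul(Z, mul(SSZ, Z)))
  step 2: add(S(add(add(SZ, SZ), add(SZ, SZ))), mul(Z, mul(SSZ, Z)))
  step 3: S(add(add(add(SZ, SZ), add(SZ, SZ)), mul(Z, mul(SSZ, Z))))
  step 4: S(add(add(S(add(Z, SZ)), add(SZ, SZ)), mul(Z, mul(SSZ, Z))))
  step 5: S(add(S(add(add(Z, SZ), add(SZ, SZ))), mul(Z, mul(SSZ, Z))))
  step 6: S(S(add(add(add(Z, SZ), add(SZ, SZ)), mul(Z, mul(SSZ, Z)))))
  step 7: S(S(add(add(SZ, add(SZ, SZ)), mul(Z, mul(SSZ, Z)))))
  step 8: S(S(add(S(add(Z, add(SZ, SZ))), mul(Z, mul(SSZ, Z)))))
  step 9: S(S(S(add(add(Z, add(SZ, SZ)), mul(Z, mul(SSZ, Z))))))
  step 10: S(S(S(add(add(SZ, SZ), mul(Z, mul(SSZ, Z))))))
  step 11: S(S(S(add(S(add(Z, SZ)), mul(Z, mul(SSZ, Z))))))
  step 12: S(S(S(S(add(add(Z, SZ), mul(Z, mul(SSZ, Z)))))))
  step 13: S(S(S(S(add(SZ, mul(Z, mul(SSZ, Z)))))))
  step 14: S(S(S(S(S(add(Z, mul(Z, mul(SSZ, Z))))))))
  step 15: S(S(S(S(S(mul(Z, mul(SSZ, Z)))))))
  step 16: S^5(Z)

Term B:
  start: add(SZ, add(S^4(Z), Z))
  step 1: S(add(Z, add(S^4(Z), Z)))
  step 2: S(add(S^4(Z), Z))
  step 3: S(S(add(SSSZ, Z)))
  step 4: S(S(S(add(SSZ, Z))))
  step 5: S(S(S(S(add(SZ, Z)))))
  step 6: S(S(S(S(S(add(Z, Z))))))
  step 7: S^5(Z)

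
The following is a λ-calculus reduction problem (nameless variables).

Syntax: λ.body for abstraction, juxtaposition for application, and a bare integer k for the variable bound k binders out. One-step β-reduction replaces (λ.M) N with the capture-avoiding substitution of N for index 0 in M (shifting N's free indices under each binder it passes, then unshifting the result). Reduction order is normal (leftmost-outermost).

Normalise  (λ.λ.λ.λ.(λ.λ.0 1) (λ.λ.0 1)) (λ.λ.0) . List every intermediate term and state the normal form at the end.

  start: (λ.λ.λ.λ.(λ.λ.0 1) (λ.λ.0 1)) (λ.λ.0)
  [1] λ.λ.λ.(λ.λ.0 1) (λ.λ.0 1)
  [2] λ.λ.λ.λ.0 (λ.λ.0 1)

Answer: normal form = λ.λ.λ.λ.0 (λ.λ.0 1)  (in 2 steps)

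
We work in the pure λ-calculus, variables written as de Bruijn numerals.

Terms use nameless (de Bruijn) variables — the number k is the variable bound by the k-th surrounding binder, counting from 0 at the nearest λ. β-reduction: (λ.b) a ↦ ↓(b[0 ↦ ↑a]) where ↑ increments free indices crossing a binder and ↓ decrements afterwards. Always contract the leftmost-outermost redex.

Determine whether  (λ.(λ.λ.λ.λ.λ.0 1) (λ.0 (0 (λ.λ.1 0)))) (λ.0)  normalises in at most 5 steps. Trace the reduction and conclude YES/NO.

  start: (λ.(λ.λ.λ.λ.λ.0 1) (λ.0 (0 (λ.λ.1 0)))) (λ.0)
  →1  (λ.λ.λ.λ.λ.0 1) (λ.0 (0 (λ.λ.1 0)))
  →2  λ.λ.λ.λ.0 1

Answer: YES — reaches normal form λ.λ.λ.λ.0 1 in 2 ≤ 5 steps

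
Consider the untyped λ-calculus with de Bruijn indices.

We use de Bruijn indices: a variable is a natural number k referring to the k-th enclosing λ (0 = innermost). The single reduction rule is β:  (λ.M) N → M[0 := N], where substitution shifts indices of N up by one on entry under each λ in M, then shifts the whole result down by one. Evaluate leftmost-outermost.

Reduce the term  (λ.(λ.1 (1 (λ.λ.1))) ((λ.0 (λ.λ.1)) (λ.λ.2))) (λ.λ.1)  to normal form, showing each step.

Answer: normal form = λ.λ.λ.λ.1  (in 4 steps)

Reduction:
  start: (λ.(λ.1 (1 (λ.λ.1))) ((λ.0 (λ.λ.1)) (λ.λ.2))) (λ.λ.1)
  →1  (λ.(λ.λ.1) ((λ.λ.1) (λ.λ.1))) ((λ.0 (λ.λ.1)) (λ.λ.λ.λ.1))
  →2  (λ.λ.1) ((λ.λ.1) (λ.λ.1))
  →3  λ.(λ.λ.1) (λ.λ.1)
  →4  λ.λ.λ.λ.1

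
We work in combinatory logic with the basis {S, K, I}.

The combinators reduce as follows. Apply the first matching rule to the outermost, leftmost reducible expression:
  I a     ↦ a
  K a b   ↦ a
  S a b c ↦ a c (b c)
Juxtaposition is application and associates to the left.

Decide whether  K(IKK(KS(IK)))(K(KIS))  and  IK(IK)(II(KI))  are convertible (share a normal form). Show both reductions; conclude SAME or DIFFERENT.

Term A:
  start: K(IKK(KS(IK)))(K(KIS))
  →1  IKK(KS(IK))
  →2  KK(KS(IK))
  →3  K

Term B:
  start: IK(IK)(II(KI))
  →1  K(IK)(II(KI))
  →2  IK
  →3  K

Answer: SAME — A ⇓ K, B ⇓ K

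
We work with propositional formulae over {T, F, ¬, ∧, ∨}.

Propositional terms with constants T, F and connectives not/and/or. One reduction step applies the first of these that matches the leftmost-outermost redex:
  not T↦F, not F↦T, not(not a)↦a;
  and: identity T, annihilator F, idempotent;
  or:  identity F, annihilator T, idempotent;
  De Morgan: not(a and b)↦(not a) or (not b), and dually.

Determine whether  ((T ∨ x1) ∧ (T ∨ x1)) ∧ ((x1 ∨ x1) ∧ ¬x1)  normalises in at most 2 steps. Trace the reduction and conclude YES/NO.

  start: ((T ∨ x1) ∧ (T ∨ x1)) ∧ ((x1 ∨ x1) ∧ ¬x1)
  →1  (T ∨ x1) ∧ ((x1 ∨ x1) ∧ ¬x1)
  →2  T ∧ ((x1 ∨ x1) ∧ ¬x1)

Answer: NO — after 2 steps the term is T ∧ ((x1 ∨ x1) ∧ ¬x1), not yet normal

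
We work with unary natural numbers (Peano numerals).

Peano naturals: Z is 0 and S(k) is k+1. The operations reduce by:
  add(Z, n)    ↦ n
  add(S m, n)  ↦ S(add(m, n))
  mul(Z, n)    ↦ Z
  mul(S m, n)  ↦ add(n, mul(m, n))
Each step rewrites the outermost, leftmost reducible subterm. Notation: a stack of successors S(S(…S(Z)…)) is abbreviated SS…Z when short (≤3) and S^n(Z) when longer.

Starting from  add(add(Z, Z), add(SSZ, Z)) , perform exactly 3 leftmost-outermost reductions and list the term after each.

  start: add(add(Z, Z), add(SSZ, Z))
  [1] add(Z, add(SSZ, Z))
  [2] add(SSZ, Z)
  [3] S(add(SZ, Z))

Answer: after 3 steps: S(add(SZ, Z))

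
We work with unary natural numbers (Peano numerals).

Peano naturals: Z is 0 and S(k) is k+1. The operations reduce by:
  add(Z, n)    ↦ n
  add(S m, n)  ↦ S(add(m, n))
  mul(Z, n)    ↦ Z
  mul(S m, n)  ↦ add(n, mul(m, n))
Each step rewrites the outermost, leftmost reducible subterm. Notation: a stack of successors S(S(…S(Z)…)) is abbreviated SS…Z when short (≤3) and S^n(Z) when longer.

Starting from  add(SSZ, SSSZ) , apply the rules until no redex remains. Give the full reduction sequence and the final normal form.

  start: add(SSZ, SSSZ)
  [1] S(add(SZ, SSSZ))
  [2] S(S(add(Z, SSSZ)))
  [3] S^5(Z)

Answer: normal form = S^5(Z)  (in 3 steps)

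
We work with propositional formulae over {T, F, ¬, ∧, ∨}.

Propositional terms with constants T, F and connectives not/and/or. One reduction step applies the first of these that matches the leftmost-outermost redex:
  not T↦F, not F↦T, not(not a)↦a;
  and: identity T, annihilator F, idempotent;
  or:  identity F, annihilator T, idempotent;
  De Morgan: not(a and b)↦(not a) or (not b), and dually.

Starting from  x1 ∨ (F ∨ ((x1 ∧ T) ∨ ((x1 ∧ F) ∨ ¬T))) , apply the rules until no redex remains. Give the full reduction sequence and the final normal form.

Answer: normal form = x1  (in 7 steps)

Reduction:
  start: x1 ∨ (F ∨ ((x1 ∧ T) ∨ ((x1 ∧ F) ∨ ¬T)))
  [1] x1 ∨ ((x1 ∧ T) ∨ ((x1 ∧ F) ∨ ¬T))
  [2] x1 ∨ (x1 ∨ ((x1 ∧ F) ∨ ¬T))
  [3] x1 ∨ (x1 ∨ (F ∨ ¬T))
  [4] x1 ∨ (x1 ∨ ¬T)
  [5] x1 ∨ (x1 ∨ F)
  [6] x1 ∨ x1
  [7] x1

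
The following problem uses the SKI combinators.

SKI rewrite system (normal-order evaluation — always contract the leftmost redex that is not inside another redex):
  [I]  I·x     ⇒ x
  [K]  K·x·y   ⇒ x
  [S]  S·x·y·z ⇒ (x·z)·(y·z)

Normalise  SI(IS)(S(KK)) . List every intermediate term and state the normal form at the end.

  start: SI(IS)(S(KK))
  →1  I(S(KK))(IS(S(KK)))
  →2  S(KK)(IS(S(KK)))
  →3  S(KK)(S(S(KK)))

Answer: normal form = S(KK)(S(S(KK)))  (in 3 steps)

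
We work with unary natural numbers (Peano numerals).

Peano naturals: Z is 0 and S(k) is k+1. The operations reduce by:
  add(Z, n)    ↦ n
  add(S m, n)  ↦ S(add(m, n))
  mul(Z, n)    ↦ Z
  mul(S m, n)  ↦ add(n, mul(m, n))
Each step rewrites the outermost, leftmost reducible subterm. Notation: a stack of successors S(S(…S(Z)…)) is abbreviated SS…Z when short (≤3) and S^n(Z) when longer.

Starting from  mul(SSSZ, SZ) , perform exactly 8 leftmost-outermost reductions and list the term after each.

  start: mul(SSSZ, SZ)
  [1] add(SZ, mul(SSZ, SZ))
  [2] S(add(Z, mul(SSZ, SZ)))
  [3] S(mul(SSZ, SZ))
  [4] S(add(SZ, mul(SZ, SZ)))
  [5] S(S(add(Z, mul(SZ, SZ))))
  [6] S(S(mul(SZ, SZ)))
  [7] S(S(add(SZ, mul(Z, SZ))))
  [8] S(S(S(add(Z, mul(Z, SZ)))))

Answer: after 8 steps: S(S(S(add(Z, mul(Z, SZ)))))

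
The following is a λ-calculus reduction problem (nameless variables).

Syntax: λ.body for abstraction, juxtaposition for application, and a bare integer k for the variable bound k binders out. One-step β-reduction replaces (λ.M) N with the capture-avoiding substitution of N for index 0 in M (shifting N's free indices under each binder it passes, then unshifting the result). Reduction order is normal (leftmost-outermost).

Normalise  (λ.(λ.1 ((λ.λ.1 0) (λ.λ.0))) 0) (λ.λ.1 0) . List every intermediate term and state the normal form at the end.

  start: (λ.(λ.1 ((λ.λ.1 0) (λ.λ.0))) 0) (λ.λ.1 0)
  →1  (λ.(λ.λ.1 0) ((λ.λ.1 0) (λ.λ.0))) (λ.λ.1 0)
  →2  (λ.λ.1 0) ((λ.λ.1 0) (λ.λ.0))
  →3  λ.(λ.λ.1 0) (λ.λ.0) 0
  →4  λ.(λ.(λ.λ.0) 0) 0
  →5  λ.(λ.λ.0) 0
  →6  λ.λ.0

Answer: normal form = λ.λ.0  (in 6 steps)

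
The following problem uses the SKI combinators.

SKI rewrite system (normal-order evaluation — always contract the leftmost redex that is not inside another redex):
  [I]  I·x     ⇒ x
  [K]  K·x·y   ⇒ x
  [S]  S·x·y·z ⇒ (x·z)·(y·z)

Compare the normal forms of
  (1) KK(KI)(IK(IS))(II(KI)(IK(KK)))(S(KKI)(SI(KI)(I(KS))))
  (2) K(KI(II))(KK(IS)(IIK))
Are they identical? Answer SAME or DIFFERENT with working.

Term A:
  start: KK(KI)(IK(IS))(II(KI)(IK(KK)))(S(KKI)(SI(KI)(I(KS))))
  [1] K(IK(IS))(II(KI)(IK(KK)))(S(KKI)(SI(KI)(I(KS))))
  [2] IK(IS)(S(KKI)(SI(KI)(I(KS))))
  [3] K(IS)(S(KKI)(SI(KI)(I(KS))))
  [4] IS
  [5] S

Term B:
  start: K(KI(II))(KK(IS)(IIK))
  [1] KI(II)
  [2] I

Answer: DIFFERENT — A ⇓ S, B ⇓ I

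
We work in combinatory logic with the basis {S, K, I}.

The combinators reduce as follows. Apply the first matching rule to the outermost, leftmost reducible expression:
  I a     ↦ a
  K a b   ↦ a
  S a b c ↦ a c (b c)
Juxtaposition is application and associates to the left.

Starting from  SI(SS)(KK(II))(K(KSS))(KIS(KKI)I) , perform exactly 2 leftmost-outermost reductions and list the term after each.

  start: SI(SS)(KK(II))(K(KSS))(KIS(KKI)I)
  step 1: I(KK(II))(SS(KK(II)))(K(KSS))(KIS(KKI)I)
  step 2: KK(II)(SS(KK(II)))(K(KSS))(KIS(KKI)I)

Answer: after 2 steps: KK(II)(SS(KK(II)))(K(KSS))(KIS(KKI)I)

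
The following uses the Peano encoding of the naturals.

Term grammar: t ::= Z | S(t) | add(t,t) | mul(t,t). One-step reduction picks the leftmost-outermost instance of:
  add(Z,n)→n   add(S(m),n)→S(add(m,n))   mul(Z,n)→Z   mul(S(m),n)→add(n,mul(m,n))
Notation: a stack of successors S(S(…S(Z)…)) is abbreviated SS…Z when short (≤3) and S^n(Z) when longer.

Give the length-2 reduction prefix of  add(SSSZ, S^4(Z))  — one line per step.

Answer: after 2 steps: S(S(add(SZ, S^4(Z))))

Working:
  start: add(SSSZ, S^4(Z))
  step 1: S(add(SSZ, S^4(Z)))
  step 2: S(S(add(SZ, S^4(Z))))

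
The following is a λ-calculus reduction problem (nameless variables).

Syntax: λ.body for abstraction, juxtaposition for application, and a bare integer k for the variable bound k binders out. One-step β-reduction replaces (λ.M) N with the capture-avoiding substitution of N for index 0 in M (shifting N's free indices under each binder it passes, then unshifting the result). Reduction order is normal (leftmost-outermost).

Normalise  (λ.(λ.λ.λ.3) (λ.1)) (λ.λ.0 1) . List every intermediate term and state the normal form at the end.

  start: (λ.(λ.λ.λ.3) (λ.1)) (λ.λ.0 1)
  →1  (λ.λ.λ.λ.λ.0 1) (λ.λ.λ.0 1)
  →2  λ.λ.λ.λ.0 1

Answer: normal form = λ.λ.λ.λ.0 1  (in 2 steps)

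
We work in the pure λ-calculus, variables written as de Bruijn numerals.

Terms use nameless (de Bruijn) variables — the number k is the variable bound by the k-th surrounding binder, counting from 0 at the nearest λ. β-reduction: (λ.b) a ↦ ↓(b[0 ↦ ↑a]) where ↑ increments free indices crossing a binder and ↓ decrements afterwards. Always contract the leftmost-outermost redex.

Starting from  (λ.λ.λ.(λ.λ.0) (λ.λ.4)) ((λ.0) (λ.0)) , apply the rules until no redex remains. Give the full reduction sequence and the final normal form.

Answer: normal form = λ.λ.λ.0  (in 2 steps)

Reduction:
  start: (λ.λ.λ.(λ.λ.0) (λ.λ.4)) ((λ.0) (λ.0))
  →1  λ.λ.(λ.λ.0) (λ.λ.(λ.0) (λ.0))
  →2  λ.λ.λ.0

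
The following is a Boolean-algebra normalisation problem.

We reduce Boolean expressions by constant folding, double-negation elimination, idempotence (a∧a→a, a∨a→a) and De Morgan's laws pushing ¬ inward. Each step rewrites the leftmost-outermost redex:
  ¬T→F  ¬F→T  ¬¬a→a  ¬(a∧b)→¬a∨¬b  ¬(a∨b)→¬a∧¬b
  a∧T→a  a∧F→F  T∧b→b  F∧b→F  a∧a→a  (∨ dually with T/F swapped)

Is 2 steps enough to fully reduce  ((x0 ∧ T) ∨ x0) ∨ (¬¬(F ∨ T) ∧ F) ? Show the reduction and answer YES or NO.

Answer: NO — after 2 steps the term is x0 ∨ (¬¬(F ∨ T) ∧ F), not yet normal

Derivation:
  start: ((x0 ∧ T) ∨ x0) ∨ (¬¬(F ∨ T) ∧ F)
  →1  (x0 ∨ x0) ∨ (¬¬(F ∨ T) ∧ F)
  →2  x0 ∨ (¬¬(F ∨ T) ∧ F)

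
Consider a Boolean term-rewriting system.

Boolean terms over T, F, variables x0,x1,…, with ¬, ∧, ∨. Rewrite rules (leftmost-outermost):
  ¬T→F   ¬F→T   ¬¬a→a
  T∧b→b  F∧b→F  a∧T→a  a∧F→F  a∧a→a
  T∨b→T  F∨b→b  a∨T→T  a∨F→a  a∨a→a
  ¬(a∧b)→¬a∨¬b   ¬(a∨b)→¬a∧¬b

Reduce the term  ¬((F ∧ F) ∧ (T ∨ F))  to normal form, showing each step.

Answer: normal form = T  (in 5 steps)

Derivation:
  start: ¬((F ∧ F) ∧ (T ∨ F))
  →1  ¬(F ∧ F) ∨ ¬(T ∨ F)
  →2  (¬F ∨ ¬F) ∨ ¬(T ∨ F)
  →3  ¬F ∨ ¬(T ∨ F)
  →4  T ∨ ¬(T ∨ F)
  →5  T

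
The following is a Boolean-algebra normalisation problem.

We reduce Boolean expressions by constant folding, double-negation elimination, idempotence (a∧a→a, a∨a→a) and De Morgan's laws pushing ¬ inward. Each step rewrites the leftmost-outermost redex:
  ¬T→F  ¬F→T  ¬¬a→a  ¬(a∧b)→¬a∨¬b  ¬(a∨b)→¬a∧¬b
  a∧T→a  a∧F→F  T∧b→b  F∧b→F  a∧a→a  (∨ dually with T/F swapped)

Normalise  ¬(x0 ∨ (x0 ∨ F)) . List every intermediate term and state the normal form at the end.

  start: ¬(x0 ∨ (x0 ∨ F))
  [1] ¬x0 ∧ ¬(x0 ∨ F)
  [2] ¬x0 ∧ (¬x0 ∧ ¬F)
  [3] ¬x0 ∧ (¬x0 ∧ T)
  [4] ¬x0 ∧ ¬x0
  [5] ¬x0

Answer: normal form = ¬x0  (in 5 steps)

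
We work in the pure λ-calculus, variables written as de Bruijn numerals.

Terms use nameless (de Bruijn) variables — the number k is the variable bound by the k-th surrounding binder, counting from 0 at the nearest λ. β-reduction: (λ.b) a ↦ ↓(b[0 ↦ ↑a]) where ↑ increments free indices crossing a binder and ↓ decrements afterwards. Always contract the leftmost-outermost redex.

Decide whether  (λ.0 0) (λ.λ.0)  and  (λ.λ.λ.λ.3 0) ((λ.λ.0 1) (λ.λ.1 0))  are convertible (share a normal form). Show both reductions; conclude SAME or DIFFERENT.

Answer: DIFFERENT — A ⇓ λ.0, B ⇓ λ.λ.λ.0 (λ.λ.1 0)

Reduction:
Term A:
  start: (λ.0 0) (λ.λ.0)
  [1] (λ.λ.0) (λ.λ.0)
  [2] λ.0

Term B:
  start: (λ.λ.λ.λ.3 0) ((λ.λ.0 1) (λ.λ.1 0))
  [1] λ.λ.λ.(λ.λ.0 1) (λ.λ.1 0) 0
  [2] λ.λ.λ.(λ.0 (λ.λ.1 0)) 0
  [3] λ.λ.λ.0 (λ.λ.1 0)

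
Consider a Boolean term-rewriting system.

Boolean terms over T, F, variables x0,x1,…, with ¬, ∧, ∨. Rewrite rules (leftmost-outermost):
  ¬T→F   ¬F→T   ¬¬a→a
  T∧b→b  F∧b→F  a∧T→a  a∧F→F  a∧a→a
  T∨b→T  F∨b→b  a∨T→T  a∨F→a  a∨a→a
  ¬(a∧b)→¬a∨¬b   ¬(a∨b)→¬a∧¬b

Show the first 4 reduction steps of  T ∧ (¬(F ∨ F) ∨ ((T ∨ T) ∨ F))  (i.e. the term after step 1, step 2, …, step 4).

Answer: after 4 steps: T ∨ ((T ∨ T) ∨ F)

Reduction:
  start: T ∧ (¬(F ∨ F) ∨ ((T ∨ T) ∨ F))
  step 1: ¬(F ∨ F) ∨ ((T ∨ T) ∨ F)
  step 2: (¬F ∧ ¬F) ∨ ((T ∨ T) ∨ F)
  step 3: ¬F ∨ ((T ∨ T) ∨ F)
  step 4: T ∨ ((T ∨ T) ∨ F)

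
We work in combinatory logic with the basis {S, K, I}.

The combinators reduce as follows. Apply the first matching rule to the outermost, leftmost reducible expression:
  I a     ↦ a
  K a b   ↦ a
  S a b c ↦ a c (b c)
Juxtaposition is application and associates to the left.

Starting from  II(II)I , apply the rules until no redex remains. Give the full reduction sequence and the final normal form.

Answer: normal form = I  (in 4 steps)

Reduction:
  start: II(II)I
  step 1: I(II)I
  step 2: III
  step 3: II
  step 4: I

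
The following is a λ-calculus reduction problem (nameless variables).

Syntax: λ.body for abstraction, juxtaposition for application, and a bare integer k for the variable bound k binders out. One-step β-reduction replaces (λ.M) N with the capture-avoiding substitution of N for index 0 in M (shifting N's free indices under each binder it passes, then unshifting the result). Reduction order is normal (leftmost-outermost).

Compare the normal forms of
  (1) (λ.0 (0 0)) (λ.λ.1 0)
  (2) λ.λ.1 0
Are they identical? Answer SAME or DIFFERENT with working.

Term A:
  start: (λ.0 (0 0)) (λ.λ.1 0)
  →1  (λ.λ.1 0) ((λ.λ.1 0) (λ.λ.1 0))
  →2  λ.(λ.λ.1 0) (λ.λ.1 0) 0
  →3  λ.(λ.(λ.λ.1 0) 0) 0
  →4  λ.(λ.λ.1 0) 0
  →5  λ.λ.1 0

Term B:
  start: λ.λ.1 0

Answer: SAME — A ⇓ λ.λ.1 0, B ⇓ λ.λ.1 0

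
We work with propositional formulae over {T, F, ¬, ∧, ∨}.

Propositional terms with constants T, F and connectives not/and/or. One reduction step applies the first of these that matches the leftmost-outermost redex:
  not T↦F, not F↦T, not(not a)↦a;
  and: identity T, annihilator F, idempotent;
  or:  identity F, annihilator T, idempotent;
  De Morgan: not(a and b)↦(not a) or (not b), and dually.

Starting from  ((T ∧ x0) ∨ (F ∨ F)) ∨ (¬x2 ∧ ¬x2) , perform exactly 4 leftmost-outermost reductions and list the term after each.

Answer: after 4 steps: x0 ∨ ¬x2

Working:
  start: ((T ∧ x0) ∨ (F ∨ F)) ∨ (¬x2 ∧ ¬x2)
  [1] (x0 ∨ (F ∨ F)) ∨ (¬x2 ∧ ¬x2)
  [2] (x0 ∨ F) ∨ (¬x2 ∧ ¬x2)
  [3] x0 ∨ (¬x2 ∧ ¬x2)
  [4] x0 ∨ ¬x2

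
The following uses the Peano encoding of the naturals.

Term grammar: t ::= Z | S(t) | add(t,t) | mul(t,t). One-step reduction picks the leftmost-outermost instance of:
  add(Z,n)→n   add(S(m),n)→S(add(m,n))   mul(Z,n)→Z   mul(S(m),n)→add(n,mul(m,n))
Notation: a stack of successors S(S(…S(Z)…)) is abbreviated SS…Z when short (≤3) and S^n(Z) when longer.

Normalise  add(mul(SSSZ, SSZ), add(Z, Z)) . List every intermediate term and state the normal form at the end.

Answer: normal form = S^6(Z)  (in 21 steps)

Derivation:
  start: add(mul(SSSZ, SSZ), add(Z, Z))
  step 1: add(add(SSZ, mul(SSZ, SSZ)), add(Z, Z))
  step 2: add(S(add(SZ, mul(SSZ, SSZ))), add(Z, Z))
  step 3: S(add(add(SZ, mul(SSZ, SSZ)), add(Z, Z)))
  step 4: S(add(S(add(Z, mul(SSZ, SSZ))), add(Z, Z)))
  step 5: S(S(add(add(Z, mul(SSZ, SSZ)), add(Z, Z))))
  step 6: S(S(add(mul(SSZ, SSZ), add(Z, Z))))
  step 7: S(S(add(add(SSZ, mul(SZ, SSZ)), add(Z, Z))))
  step 8: S(S(add(S(add(SZ, mul(SZ, SSZ))), add(Z, Z))))
  step 9: S(S(S(add(add(SZ, mul(SZ, SSZ)), add(Z, Z)))))
  step 10: S(S(S(add(S(add(Z, mul(SZ, SSZ))), add(Z, Z)))))
  step 11: S(S(S(S(add(add(Z, mul(SZ, SSZ)), add(Z, Z))))))
  step 12: S(S(S(S(add(mul(SZ, SSZ), add(Z, Z))))))
  step 13: S(S(S(S(add(add(SSZ, mul(Z, SSZ)), add(Z, Z))))))
  step 14: S(S(S(S(add(S(add(SZ, mul(Z, SSZ))), add(Z, Z))))))
  step 15: S(S(S(S(S(add(add(SZ, mul(Z, SSZ)), add(Z, Z)))))))
  step 16: S(S(S(S(S(add(S(add(Z, mul(Z, SSZ))), add(Z, Z)))))))
  step 17: S(S(S(S(S(S(add(add(Z, mul(Z, SSZ)), add(Z, Z))))))))
  step 18: S(S(S(S(S(S(add(mul(Z, SSZ), add(Z, Z))))))))
  step 19: S(S(S(S(S(S(add(Z, add(Z, Z))))))))
  step 20: S(S(S(S(S(S(add(Z, Z)))))))
  step 21: S^6(Z)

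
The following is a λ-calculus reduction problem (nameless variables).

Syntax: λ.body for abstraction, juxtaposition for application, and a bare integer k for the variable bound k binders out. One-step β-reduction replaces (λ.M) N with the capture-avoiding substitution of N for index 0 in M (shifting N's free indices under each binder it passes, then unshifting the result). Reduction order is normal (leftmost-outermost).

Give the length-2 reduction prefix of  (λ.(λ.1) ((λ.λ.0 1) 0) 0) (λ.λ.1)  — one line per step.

Answer: after 2 steps: (λ.λ.1) (λ.λ.1)

Derivation:
  start: (λ.(λ.1) ((λ.λ.0 1) 0) 0) (λ.λ.1)
  →1  (λ.λ.λ.1) ((λ.λ.0 1) (λ.λ.1)) (λ.λ.1)
  →2  (λ.λ.1) (λ.λ.1)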